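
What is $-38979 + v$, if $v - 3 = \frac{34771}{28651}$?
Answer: $- \frac{1116666605}{28651} \approx -38975.0$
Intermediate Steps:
$v = \frac{120724}{28651}$ ($v = 3 + \frac{34771}{28651} = \frac{120724}{28651} \approx 4.2136$)
$-38979 + v = -38979 + \frac{120724}{28651} = - \frac{1116666605}{28651}$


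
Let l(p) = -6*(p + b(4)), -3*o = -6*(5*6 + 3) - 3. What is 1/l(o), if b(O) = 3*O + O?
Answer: -1/498 ≈ -0.0020080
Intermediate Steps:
b(O) = 4*O
o = 67 (o = -(-6*(5*6 + 3) - 3)/3 = -(-6*(30 + 3) - 3)/3 = -(-6*33 - 3)/3 = -(-198 - 3)/3 = -⅓*(-201) = 67)
l(p) = -96 - 6*p (l(p) = -6*(p + 4*4) = -6*(p + 16) = -6*(16 + p) = -96 - 6*p)
1/l(o) = 1/(-96 - 6*67) = 1/(-96 - 402) = 1/(-498) = -1/498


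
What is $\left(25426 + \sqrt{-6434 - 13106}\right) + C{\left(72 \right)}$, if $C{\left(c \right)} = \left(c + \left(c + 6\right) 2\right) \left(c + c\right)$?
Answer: $58258 + 2 i \sqrt{4885} \approx 58258.0 + 139.79 i$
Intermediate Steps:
$C{\left(c \right)} = 2 c \left(12 + 3 c\right)$ ($C{\left(c \right)} = \left(c + \left(6 + c\right) 2\right) 2 c = \left(c + \left(12 + 2 c\right)\right) 2 c = \left(12 + 3 c\right) 2 c = 2 c \left(12 + 3 c\right)$)
$\left(25426 + \sqrt{-6434 - 13106}\right) + C{\left(72 \right)} = \left(25426 + \sqrt{-6434 - 13106}\right) + 6 \cdot 72 \left(4 + 72\right) = \left(25426 + \sqrt{-19540}\right) + 6 \cdot 72 \cdot 76 = \left(25426 + 2 i \sqrt{4885}\right) + 32832 = 58258 + 2 i \sqrt{4885}$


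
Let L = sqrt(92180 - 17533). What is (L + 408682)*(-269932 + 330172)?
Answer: 24619003680 + 60240*sqrt(74647) ≈ 2.4635e+10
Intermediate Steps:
L = sqrt(74647) ≈ 273.22
(L + 408682)*(-269932 + 330172) = (sqrt(74647) + 408682)*(-269932 + 330172) = (408682 + sqrt(74647))*60240 = 24619003680 + 60240*sqrt(74647)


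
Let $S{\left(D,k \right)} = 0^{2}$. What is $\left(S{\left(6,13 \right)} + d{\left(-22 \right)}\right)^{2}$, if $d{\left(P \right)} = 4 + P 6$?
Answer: $16384$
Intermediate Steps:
$S{\left(D,k \right)} = 0$
$d{\left(P \right)} = 4 + 6 P$
$\left(S{\left(6,13 \right)} + d{\left(-22 \right)}\right)^{2} = \left(0 + \left(4 + 6 \left(-22\right)\right)\right)^{2} = \left(0 + \left(4 - 132\right)\right)^{2} = \left(0 - 128\right)^{2} = \left(-128\right)^{2} = 16384$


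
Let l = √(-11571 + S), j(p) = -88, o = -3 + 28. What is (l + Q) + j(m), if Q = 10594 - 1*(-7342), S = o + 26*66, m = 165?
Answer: 17848 + I*√9830 ≈ 17848.0 + 99.146*I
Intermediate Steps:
o = 25
S = 1741 (S = 25 + 26*66 = 25 + 1716 = 1741)
Q = 17936 (Q = 10594 + 7342 = 17936)
l = I*√9830 (l = √(-11571 + 1741) = √(-9830) = I*√9830 ≈ 99.146*I)
(l + Q) + j(m) = (I*√9830 + 17936) - 88 = (17936 + I*√9830) - 88 = 17848 + I*√9830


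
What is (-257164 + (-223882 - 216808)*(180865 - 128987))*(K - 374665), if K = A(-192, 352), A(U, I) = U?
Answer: 8570120549663288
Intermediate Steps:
K = -192
(-257164 + (-223882 - 216808)*(180865 - 128987))*(K - 374665) = (-257164 + (-223882 - 216808)*(180865 - 128987))*(-192 - 374665) = (-257164 - 440690*51878)*(-374857) = (-257164 - 22862115820)*(-374857) = -22862372984*(-374857) = 8570120549663288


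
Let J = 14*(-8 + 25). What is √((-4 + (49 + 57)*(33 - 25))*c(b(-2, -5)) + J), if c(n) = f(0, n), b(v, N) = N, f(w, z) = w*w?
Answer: √238 ≈ 15.427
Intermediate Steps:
f(w, z) = w²
c(n) = 0 (c(n) = 0² = 0)
J = 238 (J = 14*17 = 238)
√((-4 + (49 + 57)*(33 - 25))*c(b(-2, -5)) + J) = √((-4 + (49 + 57)*(33 - 25))*0 + 238) = √((-4 + 106*8)*0 + 238) = √((-4 + 848)*0 + 238) = √(844*0 + 238) = √(0 + 238) = √238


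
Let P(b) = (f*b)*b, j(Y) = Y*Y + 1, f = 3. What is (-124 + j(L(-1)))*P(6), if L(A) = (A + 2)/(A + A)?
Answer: -13257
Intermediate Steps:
L(A) = (2 + A)/(2*A) (L(A) = (2 + A)/((2*A)) = (2 + A)*(1/(2*A)) = (2 + A)/(2*A))
j(Y) = 1 + Y² (j(Y) = Y² + 1 = 1 + Y²)
P(b) = 3*b² (P(b) = (3*b)*b = 3*b²)
(-124 + j(L(-1)))*P(6) = (-124 + (1 + ((½)*(2 - 1)/(-1))²))*(3*6²) = (-124 + (1 + ((½)*(-1)*1)²))*(3*36) = (-124 + (1 + (-½)²))*108 = (-124 + (1 + ¼))*108 = (-124 + 5/4)*108 = -491/4*108 = -13257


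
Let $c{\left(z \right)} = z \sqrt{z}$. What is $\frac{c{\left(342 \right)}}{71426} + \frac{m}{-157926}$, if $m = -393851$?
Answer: $\frac{393851}{157926} + \frac{513 \sqrt{38}}{35713} \approx 2.5824$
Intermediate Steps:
$c{\left(z \right)} = z^{\frac{3}{2}}$
$\frac{c{\left(342 \right)}}{71426} + \frac{m}{-157926} = \frac{342^{\frac{3}{2}}}{71426} - \frac{393851}{-157926} = 1026 \sqrt{38} \cdot \frac{1}{71426} - - \frac{393851}{157926} = \frac{513 \sqrt{38}}{35713} + \frac{393851}{157926} = \frac{393851}{157926} + \frac{513 \sqrt{38}}{35713}$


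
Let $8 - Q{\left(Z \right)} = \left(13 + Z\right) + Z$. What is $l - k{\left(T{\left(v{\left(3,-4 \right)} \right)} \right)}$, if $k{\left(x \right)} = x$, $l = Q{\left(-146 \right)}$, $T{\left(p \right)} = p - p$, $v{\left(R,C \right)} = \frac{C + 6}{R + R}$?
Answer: $287$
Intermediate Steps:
$v{\left(R,C \right)} = \frac{6 + C}{2 R}$
$T{\left(p \right)} = 0$
$Q{\left(Z \right)} = -5 - 2 Z$ ($Q{\left(Z \right)} = 8 - \left(\left(13 + Z\right) + Z\right) = 8 - \left(13 + 2 Z\right) = -5 - 2 Z$)
$l = 287$ ($l = -5 - -292 = -5 + 292 = 287$)
$l - k{\left(T{\left(v{\left(3,-4 \right)} \right)} \right)} = 287 - 0 = 287 + 0 = 287$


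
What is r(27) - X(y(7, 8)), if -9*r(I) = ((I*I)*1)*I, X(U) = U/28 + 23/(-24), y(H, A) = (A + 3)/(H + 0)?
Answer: -2570851/1176 ≈ -2186.1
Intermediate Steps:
y(H, A) = (3 + A)/H
X(U) = -23/24 + U/28 (X(U) = U*(1/28) + 23*(-1/24) = U/28 - 23/24 = -23/24 + U/28)
r(I) = -I³/9 (r(I) = -(I*I)*1*I/9 = -I²*1*I/9 = -I²*I/9 = -I³/9)
r(27) - X(y(7, 8)) = -⅑*27³ - (-23/24 + ((3 + 8)/7)/28) = -⅑*19683 - (-23/24 + ((⅐)*11)/28) = -2187 - (-23/24 + (1/28)*(11/7)) = -2187 - (-23/24 + 11/196) = -2187 - 1*(-1061/1176) = -2187 + 1061/1176 = -2570851/1176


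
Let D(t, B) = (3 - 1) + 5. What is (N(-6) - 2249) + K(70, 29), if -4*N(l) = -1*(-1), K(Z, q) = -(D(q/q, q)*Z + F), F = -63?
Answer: -10705/4 ≈ -2676.3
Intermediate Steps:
D(t, B) = 7 (D(t, B) = 2 + 5 = 7)
K(Z, q) = 63 - 7*Z (K(Z, q) = -(7*Z - 63) = -(-63 + 7*Z) = 63 - 7*Z)
N(l) = -1/4 (N(l) = -(-1)*(-1)/4 = -1/4*1 = -1/4)
(N(-6) - 2249) + K(70, 29) = (-1/4 - 2249) + (63 - 7*70) = -8997/4 + (63 - 490) = -8997/4 - 427 = -10705/4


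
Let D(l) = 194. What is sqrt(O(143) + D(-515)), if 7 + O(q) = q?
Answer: sqrt(330) ≈ 18.166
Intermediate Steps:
O(q) = -7 + q
sqrt(O(143) + D(-515)) = sqrt((-7 + 143) + 194) = sqrt(136 + 194) = sqrt(330)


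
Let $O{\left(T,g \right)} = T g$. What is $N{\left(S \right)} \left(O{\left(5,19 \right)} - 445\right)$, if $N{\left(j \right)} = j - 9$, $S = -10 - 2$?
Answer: $7350$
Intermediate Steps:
$S = -12$
$N{\left(j \right)} = -9 + j$
$N{\left(S \right)} \left(O{\left(5,19 \right)} - 445\right) = \left(-9 - 12\right) \left(5 \cdot 19 - 445\right) = - 21 \left(95 - 445\right) = \left(-21\right) \left(-350\right) = 7350$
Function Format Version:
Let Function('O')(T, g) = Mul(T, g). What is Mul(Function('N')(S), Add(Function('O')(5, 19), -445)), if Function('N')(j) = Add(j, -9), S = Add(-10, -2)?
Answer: 7350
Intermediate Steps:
S = -12
Function('N')(j) = Add(-9, j)
Mul(Function('N')(S), Add(Function('O')(5, 19), -445)) = Mul(Add(-9, -12), Add(Mul(5, 19), -445)) = Mul(-21, Add(95, -445)) = Mul(-21, -350) = 7350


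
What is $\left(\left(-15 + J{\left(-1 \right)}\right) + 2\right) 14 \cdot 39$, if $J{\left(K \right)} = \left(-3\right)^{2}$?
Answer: $-2184$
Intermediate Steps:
$J{\left(K \right)} = 9$
$\left(\left(-15 + J{\left(-1 \right)}\right) + 2\right) 14 \cdot 39 = \left(\left(-15 + 9\right) + 2\right) 14 \cdot 39 = \left(-6 + 2\right) 14 \cdot 39 = \left(-4\right) 14 \cdot 39 = \left(-56\right) 39 = -2184$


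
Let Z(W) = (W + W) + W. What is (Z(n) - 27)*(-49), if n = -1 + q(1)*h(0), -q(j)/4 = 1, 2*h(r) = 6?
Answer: 3234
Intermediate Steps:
h(r) = 3 (h(r) = (1/2)*6 = 3)
q(j) = -4 (q(j) = -4*1 = -4)
n = -13 (n = -1 - 4*3 = -1 - 12 = -13)
Z(W) = 3*W (Z(W) = 2*W + W = 3*W)
(Z(n) - 27)*(-49) = (3*(-13) - 27)*(-49) = (-39 - 27)*(-49) = -66*(-49) = 3234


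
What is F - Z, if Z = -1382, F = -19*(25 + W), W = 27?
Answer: 394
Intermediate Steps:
F = -988 (F = -19*(25 + 27) = -19*52 = -988)
F - Z = -988 - 1*(-1382) = -988 + 1382 = 394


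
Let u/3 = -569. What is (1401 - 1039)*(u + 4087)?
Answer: 861560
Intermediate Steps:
u = -1707 (u = 3*(-569) = -1707)
(1401 - 1039)*(u + 4087) = (1401 - 1039)*(-1707 + 4087) = 362*2380 = 861560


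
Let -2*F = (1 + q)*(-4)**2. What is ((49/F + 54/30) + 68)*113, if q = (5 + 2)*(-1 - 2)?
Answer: 1267521/160 ≈ 7922.0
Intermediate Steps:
q = -21 (q = 7*(-3) = -21)
F = 160 (F = -(1 - 21)*(-4)**2/2 = -(-10)*16 = -1/2*(-320) = 160)
((49/F + 54/30) + 68)*113 = ((49/160 + 54/30) + 68)*113 = ((49*(1/160) + 54*(1/30)) + 68)*113 = ((49/160 + 9/5) + 68)*113 = (337/160 + 68)*113 = (11217/160)*113 = 1267521/160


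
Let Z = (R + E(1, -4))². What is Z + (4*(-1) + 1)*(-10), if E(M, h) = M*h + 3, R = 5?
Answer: 46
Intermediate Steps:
E(M, h) = 3 + M*h
Z = 16 (Z = (5 + (3 + 1*(-4)))² = (5 + (3 - 4))² = (5 - 1)² = 4² = 16)
Z + (4*(-1) + 1)*(-10) = 16 + (4*(-1) + 1)*(-10) = 16 + (-4 + 1)*(-10) = 16 - 3*(-10) = 16 + 30 = 46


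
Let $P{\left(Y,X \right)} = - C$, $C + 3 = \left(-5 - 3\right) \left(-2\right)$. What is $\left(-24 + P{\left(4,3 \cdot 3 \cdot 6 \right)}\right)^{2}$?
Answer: $1369$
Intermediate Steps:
$C = 13$ ($C = -3 + \left(-5 - 3\right) \left(-2\right) = -3 - -16 = -3 + 16 = 13$)
$P{\left(Y,X \right)} = -13$ ($P{\left(Y,X \right)} = \left(-1\right) 13 = -13$)
$\left(-24 + P{\left(4,3 \cdot 3 \cdot 6 \right)}\right)^{2} = \left(-24 - 13\right)^{2} = \left(-37\right)^{2} = 1369$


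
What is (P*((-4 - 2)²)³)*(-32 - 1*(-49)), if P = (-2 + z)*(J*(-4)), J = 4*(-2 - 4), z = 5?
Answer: 228427776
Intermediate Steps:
J = -24 (J = 4*(-6) = -24)
P = 288 (P = (-2 + 5)*(-24*(-4)) = 3*96 = 288)
(P*((-4 - 2)²)³)*(-32 - 1*(-49)) = (288*((-4 - 2)²)³)*(-32 - 1*(-49)) = (288*((-6)²)³)*(-32 + 49) = (288*36³)*17 = (288*46656)*17 = 13436928*17 = 228427776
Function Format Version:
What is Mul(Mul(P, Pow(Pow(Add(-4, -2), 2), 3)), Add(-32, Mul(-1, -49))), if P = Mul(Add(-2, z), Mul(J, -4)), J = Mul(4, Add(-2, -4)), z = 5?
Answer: 228427776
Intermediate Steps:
J = -24 (J = Mul(4, -6) = -24)
P = 288 (P = Mul(Add(-2, 5), Mul(-24, -4)) = Mul(3, 96) = 288)
Mul(Mul(P, Pow(Pow(Add(-4, -2), 2), 3)), Add(-32, Mul(-1, -49))) = Mul(Mul(288, Pow(Pow(Add(-4, -2), 2), 3)), Add(-32, Mul(-1, -49))) = Mul(Mul(288, Pow(Pow(-6, 2), 3)), Add(-32, 49)) = Mul(Mul(288, Pow(36, 3)), 17) = Mul(Mul(288, 46656), 17) = Mul(13436928, 17) = 228427776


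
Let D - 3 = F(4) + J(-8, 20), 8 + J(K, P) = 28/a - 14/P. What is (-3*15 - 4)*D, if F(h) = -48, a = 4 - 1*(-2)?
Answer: 72079/30 ≈ 2402.6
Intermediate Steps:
a = 6 (a = 4 + 2 = 6)
J(K, P) = -10/3 - 14/P (J(K, P) = -8 + (28/6 - 14/P) = -8 + (28*(1/6) - 14/P) = -8 + (14/3 - 14/P) = -10/3 - 14/P)
D = -1471/30 (D = 3 + (-48 + (-10/3 - 14/20)) = 3 + (-48 + (-10/3 - 14*1/20)) = 3 + (-48 + (-10/3 - 7/10)) = 3 + (-48 - 121/30) = 3 - 1561/30 = -1471/30 ≈ -49.033)
(-3*15 - 4)*D = (-3*15 - 4)*(-1471/30) = (-45 - 4)*(-1471/30) = -49*(-1471/30) = 72079/30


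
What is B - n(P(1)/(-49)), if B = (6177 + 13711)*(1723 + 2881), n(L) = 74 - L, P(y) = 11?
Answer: 4486649611/49 ≈ 9.1564e+7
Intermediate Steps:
B = 91564352 (B = 19888*4604 = 91564352)
B - n(P(1)/(-49)) = 91564352 - (74 - 11/(-49)) = 91564352 - (74 - 11*(-1)/49) = 91564352 - (74 - 1*(-11/49)) = 91564352 - (74 + 11/49) = 91564352 - 1*3637/49 = 91564352 - 3637/49 = 4486649611/49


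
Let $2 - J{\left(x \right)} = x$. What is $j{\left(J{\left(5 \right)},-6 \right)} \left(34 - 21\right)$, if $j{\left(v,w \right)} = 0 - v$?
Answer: $39$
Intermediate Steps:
$J{\left(x \right)} = 2 - x$
$j{\left(v,w \right)} = - v$
$j{\left(J{\left(5 \right)},-6 \right)} \left(34 - 21\right) = - (2 - 5) \left(34 - 21\right) = - (2 - 5) 13 = \left(-1\right) \left(-3\right) 13 = 3 \cdot 13 = 39$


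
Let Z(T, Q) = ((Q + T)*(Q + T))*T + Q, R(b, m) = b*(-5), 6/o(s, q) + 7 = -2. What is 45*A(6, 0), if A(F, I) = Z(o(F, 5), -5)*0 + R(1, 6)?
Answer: -225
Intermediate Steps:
o(s, q) = -⅔ (o(s, q) = 6/(-7 - 2) = 6/(-9) = 6*(-⅑) = -⅔)
R(b, m) = -5*b
Z(T, Q) = Q + T*(Q + T)² (Z(T, Q) = (Q + T)²*T + Q = T*(Q + T)² + Q = Q + T*(Q + T)²)
A(F, I) = -5 (A(F, I) = (-5 - 2*(-5 - ⅔)²/3)*0 - 5*1 = (-5 - 2*(-17/3)²/3)*0 - 5 = (-5 - ⅔*289/9)*0 - 5 = (-5 - 578/27)*0 - 5 = -713/27*0 - 5 = 0 - 5 = -5)
45*A(6, 0) = 45*(-5) = -225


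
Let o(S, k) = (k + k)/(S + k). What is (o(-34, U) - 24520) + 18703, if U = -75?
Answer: -633903/109 ≈ -5815.6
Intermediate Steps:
o(S, k) = 2*k/(S + k) (o(S, k) = (2*k)/(S + k) = 2*k/(S + k))
(o(-34, U) - 24520) + 18703 = (2*(-75)/(-34 - 75) - 24520) + 18703 = (2*(-75)/(-109) - 24520) + 18703 = (2*(-75)*(-1/109) - 24520) + 18703 = (150/109 - 24520) + 18703 = -2672530/109 + 18703 = -633903/109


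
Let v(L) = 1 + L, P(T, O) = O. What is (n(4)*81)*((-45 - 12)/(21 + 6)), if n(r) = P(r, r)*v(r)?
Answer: -3420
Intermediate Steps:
n(r) = r*(1 + r)
(n(4)*81)*((-45 - 12)/(21 + 6)) = ((4*(1 + 4))*81)*((-45 - 12)/(21 + 6)) = ((4*5)*81)*(-57/27) = (20*81)*(-57*1/27) = 1620*(-19/9) = -3420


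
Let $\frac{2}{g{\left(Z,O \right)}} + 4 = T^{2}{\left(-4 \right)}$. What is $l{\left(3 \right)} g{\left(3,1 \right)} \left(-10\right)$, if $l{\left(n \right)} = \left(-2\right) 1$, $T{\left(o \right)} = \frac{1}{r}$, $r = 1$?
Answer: $- \frac{40}{3} \approx -13.333$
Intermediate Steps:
$T{\left(o \right)} = 1$ ($T{\left(o \right)} = 1^{-1} = 1$)
$l{\left(n \right)} = -2$
$g{\left(Z,O \right)} = - \frac{2}{3}$ ($g{\left(Z,O \right)} = \frac{2}{-4 + 1^{2}} = \frac{2}{-4 + 1} = \frac{2}{-3} = 2 \left(- \frac{1}{3}\right) = - \frac{2}{3}$)
$l{\left(3 \right)} g{\left(3,1 \right)} \left(-10\right) = \left(-2\right) \left(- \frac{2}{3}\right) \left(-10\right) = \frac{4}{3} \left(-10\right) = - \frac{40}{3}$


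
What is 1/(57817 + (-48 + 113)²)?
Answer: 1/62042 ≈ 1.6118e-5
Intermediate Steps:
1/(57817 + (-48 + 113)²) = 1/(57817 + 65²) = 1/(57817 + 4225) = 1/62042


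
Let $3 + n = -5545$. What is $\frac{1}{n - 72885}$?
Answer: $- \frac{1}{78433} \approx -1.275 \cdot 10^{-5}$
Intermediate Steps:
$n = -5548$ ($n = -3 - 5545 = -5548$)
$\frac{1}{n - 72885} = \frac{1}{-5548 - 72885} = \frac{1}{-78433} = - \frac{1}{78433}$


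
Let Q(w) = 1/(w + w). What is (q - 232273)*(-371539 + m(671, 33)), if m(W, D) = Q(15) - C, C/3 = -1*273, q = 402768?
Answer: -379235404301/6 ≈ -6.3206e+10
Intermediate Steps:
C = -819 (C = 3*(-1*273) = 3*(-273) = -819)
Q(w) = 1/(2*w)
m(W, D) = 24571/30 (m(W, D) = (½)/15 - 1*(-819) = (½)*(1/15) + 819 = 1/30 + 819 = 24571/30)
(q - 232273)*(-371539 + m(671, 33)) = (402768 - 232273)*(-371539 + 24571/30) = 170495*(-11121599/30) = -379235404301/6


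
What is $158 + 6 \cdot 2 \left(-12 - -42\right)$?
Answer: $518$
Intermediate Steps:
$158 + 6 \cdot 2 \left(-12 - -42\right) = 158 + 12 \left(-12 + 42\right) = 158 + 12 \cdot 30 = 158 + 360 = 518$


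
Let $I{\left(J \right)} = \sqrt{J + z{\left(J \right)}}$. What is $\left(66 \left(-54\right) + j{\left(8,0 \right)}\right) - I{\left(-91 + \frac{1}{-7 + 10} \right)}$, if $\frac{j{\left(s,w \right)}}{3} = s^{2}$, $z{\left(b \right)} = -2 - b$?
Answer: $-3372 - i \sqrt{2} \approx -3372.0 - 1.4142 i$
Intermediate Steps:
$j{\left(s,w \right)} = 3 s^{2}$
$I{\left(J \right)} = i \sqrt{2}$ ($I{\left(J \right)} = \sqrt{J - \left(2 + J\right)} = \sqrt{-2} = i \sqrt{2}$)
$\left(66 \left(-54\right) + j{\left(8,0 \right)}\right) - I{\left(-91 + \frac{1}{-7 + 10} \right)} = \left(66 \left(-54\right) + 3 \cdot 8^{2}\right) - i \sqrt{2} = \left(-3564 + 3 \cdot 64\right) - i \sqrt{2} = \left(-3564 + 192\right) - i \sqrt{2} = -3372 - i \sqrt{2}$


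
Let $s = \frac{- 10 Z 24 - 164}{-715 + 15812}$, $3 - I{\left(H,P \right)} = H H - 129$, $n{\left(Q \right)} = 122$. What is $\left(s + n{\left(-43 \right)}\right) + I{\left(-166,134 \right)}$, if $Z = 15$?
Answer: $- \frac{412182058}{15097} \approx -27302.0$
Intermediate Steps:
$I{\left(H,P \right)} = 132 - H^{2}$ ($I{\left(H,P \right)} = 3 - \left(H H - 129\right) = 3 - \left(H^{2} - 129\right) = 3 - \left(-129 + H^{2}\right) = 132 - H^{2}$)
$s = - \frac{3764}{15097}$ ($s = \frac{\left(-10\right) 15 \cdot 24 - 164}{-715 + 15812} = \frac{\left(-150\right) 24 - 164}{15097} = \left(-3600 - 164\right) \frac{1}{15097} = \left(-3764\right) \frac{1}{15097} = - \frac{3764}{15097} \approx -0.24932$)
$\left(s + n{\left(-43 \right)}\right) + I{\left(-166,134 \right)} = \left(- \frac{3764}{15097} + 122\right) + \left(132 - \left(-166\right)^{2}\right) = \frac{1838070}{15097} + \left(132 - 27556\right) = \frac{1838070}{15097} - 27424 = - \frac{412182058}{15097}$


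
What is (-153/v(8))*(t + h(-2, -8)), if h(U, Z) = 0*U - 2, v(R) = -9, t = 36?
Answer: 578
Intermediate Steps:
h(U, Z) = -2 (h(U, Z) = 0 - 2 = -2)
(-153/v(8))*(t + h(-2, -8)) = (-153/(-9))*(36 - 2) = -153*(-1/9)*34 = 17*34 = 578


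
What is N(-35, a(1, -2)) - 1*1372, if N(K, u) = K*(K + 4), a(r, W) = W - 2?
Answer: -287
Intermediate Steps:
a(r, W) = -2 + W
N(K, u) = K*(4 + K)
N(-35, a(1, -2)) - 1*1372 = -35*(4 - 35) - 1*1372 = -35*(-31) - 1372 = 1085 - 1372 = -287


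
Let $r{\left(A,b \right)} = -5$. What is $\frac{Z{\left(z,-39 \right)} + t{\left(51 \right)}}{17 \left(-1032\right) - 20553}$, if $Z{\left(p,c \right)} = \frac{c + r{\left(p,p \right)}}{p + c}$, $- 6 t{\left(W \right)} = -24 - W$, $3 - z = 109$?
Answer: $- \frac{3713}{11048130} \approx -0.00033608$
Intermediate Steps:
$z = -106$ ($z = 3 - 109 = -106$)
$t{\left(W \right)} = 4 + \frac{W}{6}$ ($t{\left(W \right)} = - \frac{-24 - W}{6} = 4 + \frac{W}{6}$)
$Z{\left(p,c \right)} = \frac{-5 + c}{c + p}$ ($Z{\left(p,c \right)} = \frac{c - 5}{p + c} = \frac{-5 + c}{c + p}$)
$\frac{Z{\left(z,-39 \right)} + t{\left(51 \right)}}{17 \left(-1032\right) - 20553} = \frac{\frac{-5 - 39}{-39 - 106} + \left(4 + \frac{1}{6} \cdot 51\right)}{17 \left(-1032\right) - 20553} = \frac{\frac{1}{-145} \left(-44\right) + \left(4 + \frac{17}{2}\right)}{-17544 - 20553} = \frac{\left(- \frac{1}{145}\right) \left(-44\right) + \frac{25}{2}}{-38097} = \left(\frac{44}{145} + \frac{25}{2}\right) \left(- \frac{1}{38097}\right) = \frac{3713}{290} \left(- \frac{1}{38097}\right) = - \frac{3713}{11048130}$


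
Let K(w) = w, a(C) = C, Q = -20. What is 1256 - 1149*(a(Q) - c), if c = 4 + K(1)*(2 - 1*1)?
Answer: 29981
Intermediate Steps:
c = 5 (c = 4 + 1*(2 - 1*1) = 4 + 1*(2 - 1) = 4 + 1*1 = 4 + 1 = 5)
1256 - 1149*(a(Q) - c) = 1256 - 1149*(-20 - 1*5) = 1256 - 1149*(-20 - 5) = 1256 - 1149*(-25) = 1256 + 28725 = 29981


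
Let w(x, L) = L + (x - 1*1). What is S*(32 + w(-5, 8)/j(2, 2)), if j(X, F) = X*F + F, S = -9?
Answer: -291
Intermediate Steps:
j(X, F) = F + F*X (j(X, F) = F*X + F = F + F*X)
w(x, L) = -1 + L + x (w(x, L) = L + (x - 1) = L + (-1 + x) = -1 + L + x)
S*(32 + w(-5, 8)/j(2, 2)) = -9*(32 + (-1 + 8 - 5)/((2*(1 + 2)))) = -9*(32 + 2/((2*3))) = -9*(32 + 2/6) = -9*(32 + 2*(1/6)) = -9*(32 + 1/3) = -9*97/3 = -291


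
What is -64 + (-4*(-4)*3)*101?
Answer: 4784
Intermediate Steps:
-64 + (-4*(-4)*3)*101 = -64 + (16*3)*101 = -64 + 48*101 = -64 + 4848 = 4784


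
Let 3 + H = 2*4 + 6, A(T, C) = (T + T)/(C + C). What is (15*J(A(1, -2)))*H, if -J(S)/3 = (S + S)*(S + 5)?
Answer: 4455/2 ≈ 2227.5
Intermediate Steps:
A(T, C) = T/C (A(T, C) = (2*T)/((2*C)) = (2*T)*(1/(2*C)) = T/C)
H = 11 (H = -3 + (2*4 + 6) = -3 + (8 + 6) = -3 + 14 = 11)
J(S) = -6*S*(5 + S) (J(S) = -3*(S + S)*(S + 5) = -3*2*S*(5 + S) = -6*S*(5 + S))
(15*J(A(1, -2)))*H = (15*(-6*1/(-2)*(5 + 1/(-2))))*11 = (15*(-6*1*(-½)*(5 + 1*(-½))))*11 = (15*(-6*(-½)*(5 - ½)))*11 = (15*(-6*(-½)*9/2))*11 = (15*(27/2))*11 = (405/2)*11 = 4455/2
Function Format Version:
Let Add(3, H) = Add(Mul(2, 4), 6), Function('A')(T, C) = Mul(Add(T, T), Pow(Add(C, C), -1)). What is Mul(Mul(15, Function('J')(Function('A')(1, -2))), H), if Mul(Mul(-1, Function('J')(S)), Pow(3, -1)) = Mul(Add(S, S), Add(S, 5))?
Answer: Rational(4455, 2) ≈ 2227.5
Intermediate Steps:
Function('A')(T, C) = Mul(T, Pow(C, -1)) (Function('A')(T, C) = Mul(Mul(2, T), Pow(Mul(2, C), -1)) = Mul(Mul(2, T), Mul(Rational(1, 2), Pow(C, -1))) = Mul(T, Pow(C, -1)))
H = 11 (H = Add(-3, Add(Mul(2, 4), 6)) = Add(-3, Add(8, 6)) = Add(-3, 14) = 11)
Function('J')(S) = Mul(-6, S, Add(5, S)) (Function('J')(S) = Mul(-3, Mul(Add(S, S), Add(S, 5))) = Mul(-3, Mul(Mul(2, S), Add(5, S))) = Mul(-3, Mul(2, S, Add(5, S))) = Mul(-6, S, Add(5, S)))
Mul(Mul(15, Function('J')(Function('A')(1, -2))), H) = Mul(Mul(15, Mul(-6, Mul(1, Pow(-2, -1)), Add(5, Mul(1, Pow(-2, -1))))), 11) = Mul(Mul(15, Mul(-6, Mul(1, Rational(-1, 2)), Add(5, Mul(1, Rational(-1, 2))))), 11) = Mul(Mul(15, Mul(-6, Rational(-1, 2), Add(5, Rational(-1, 2)))), 11) = Mul(Mul(15, Mul(-6, Rational(-1, 2), Rational(9, 2))), 11) = Mul(Mul(15, Rational(27, 2)), 11) = Mul(Rational(405, 2), 11) = Rational(4455, 2)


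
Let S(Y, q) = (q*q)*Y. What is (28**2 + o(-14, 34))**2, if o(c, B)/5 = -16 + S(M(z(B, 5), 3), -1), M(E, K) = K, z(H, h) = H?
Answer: 516961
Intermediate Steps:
S(Y, q) = Y*q**2 (S(Y, q) = q**2*Y = Y*q**2)
o(c, B) = -65 (o(c, B) = 5*(-16 + 3*(-1)**2) = 5*(-16 + 3*1) = 5*(-16 + 3) = 5*(-13) = -65)
(28**2 + o(-14, 34))**2 = (28**2 - 65)**2 = (784 - 65)**2 = 719**2 = 516961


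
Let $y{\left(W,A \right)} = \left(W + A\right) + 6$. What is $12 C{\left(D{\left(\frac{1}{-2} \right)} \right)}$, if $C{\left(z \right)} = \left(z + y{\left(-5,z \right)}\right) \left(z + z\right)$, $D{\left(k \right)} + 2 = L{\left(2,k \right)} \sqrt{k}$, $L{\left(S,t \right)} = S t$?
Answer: $120 + 84 i \sqrt{2} \approx 120.0 + 118.79 i$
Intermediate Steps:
$y{\left(W,A \right)} = 6 + A + W$ ($y{\left(W,A \right)} = \left(A + W\right) + 6 = 6 + A + W$)
$D{\left(k \right)} = -2 + 2 k^{\frac{3}{2}}$ ($D{\left(k \right)} = -2 + 2 k \sqrt{k} = -2 + 2 k^{\frac{3}{2}}$)
$C{\left(z \right)} = 2 z \left(1 + 2 z\right)$ ($C{\left(z \right)} = \left(z + \left(6 + z - 5\right)\right) \left(z + z\right) = \left(z + \left(1 + z\right)\right) 2 z = \left(1 + 2 z\right) 2 z = 2 z \left(1 + 2 z\right)$)
$12 C{\left(D{\left(\frac{1}{-2} \right)} \right)} = 12 \cdot 2 \left(-2 + 2 \left(\frac{1}{-2}\right)^{\frac{3}{2}}\right) \left(1 + 2 \left(-2 + 2 \left(\frac{1}{-2}\right)^{\frac{3}{2}}\right)\right) = 12 \cdot 2 \left(-2 + 2 \left(- \frac{1}{2}\right)^{\frac{3}{2}}\right) \left(1 + 2 \left(-2 + 2 \left(- \frac{1}{2}\right)^{\frac{3}{2}}\right)\right) = 12 \cdot 2 \left(-2 + 2 \left(- \frac{i \sqrt{2}}{4}\right)\right) \left(1 + 2 \left(-2 + 2 \left(- \frac{i \sqrt{2}}{4}\right)\right)\right) = 12 \cdot 2 \left(-2 - \frac{i \sqrt{2}}{2}\right) \left(1 + 2 \left(-2 - \frac{i \sqrt{2}}{2}\right)\right) = 12 \cdot 2 \left(-2 - \frac{i \sqrt{2}}{2}\right) \left(1 - \left(4 + i \sqrt{2}\right)\right) = 12 \cdot 2 \left(-2 - \frac{i \sqrt{2}}{2}\right) \left(-3 - i \sqrt{2}\right) = 12 \cdot 2 \left(-3 - i \sqrt{2}\right) \left(-2 - \frac{i \sqrt{2}}{2}\right) = 24 \left(-3 - i \sqrt{2}\right) \left(-2 - \frac{i \sqrt{2}}{2}\right)$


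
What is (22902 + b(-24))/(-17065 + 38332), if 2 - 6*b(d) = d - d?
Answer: 68707/63801 ≈ 1.0769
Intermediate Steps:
b(d) = ⅓ (b(d) = ⅓ - (d - d)/6 = ⅓ - ⅙*0 = ⅓ + 0 = ⅓)
(22902 + b(-24))/(-17065 + 38332) = (22902 + ⅓)/(-17065 + 38332) = (68707/3)/21267 = (68707/3)*(1/21267) = 68707/63801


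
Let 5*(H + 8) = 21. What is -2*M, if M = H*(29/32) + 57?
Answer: -8569/80 ≈ -107.11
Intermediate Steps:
H = -19/5 (H = -8 + (⅕)*21 = -8 + 21/5 = -19/5 ≈ -3.8000)
M = 8569/160 (M = -551/(5*32) + 57 = -19/5*29/32 + 57 = -551/160 + 57 = 8569/160 ≈ 53.556)
-2*M = -2*8569/160 = -8569/80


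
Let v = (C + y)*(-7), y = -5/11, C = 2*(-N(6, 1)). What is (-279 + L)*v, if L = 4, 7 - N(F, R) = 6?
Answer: -4725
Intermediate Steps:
N(F, R) = 1 (N(F, R) = 7 - 1*6 = 7 - 6 = 1)
C = -2 (C = 2*(-1*1) = 2*(-1) = -2)
y = -5/11 (y = -5*1/11 = -5/11 ≈ -0.45455)
v = 189/11 (v = (-2 - 5/11)*(-7) = -27/11*(-7) = 189/11 ≈ 17.182)
(-279 + L)*v = (-279 + 4)*(189/11) = -275*189/11 = -4725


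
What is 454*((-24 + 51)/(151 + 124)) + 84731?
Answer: 23313283/275 ≈ 84776.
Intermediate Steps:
454*((-24 + 51)/(151 + 124)) + 84731 = 454*(27/275) + 84731 = 12258/275 + 84731 = 23313283/275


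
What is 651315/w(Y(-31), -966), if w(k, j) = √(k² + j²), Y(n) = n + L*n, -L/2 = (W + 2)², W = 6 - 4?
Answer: 651315*√1856677/1856677 ≈ 477.99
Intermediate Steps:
W = 2
L = -32 (L = -2*(2 + 2)² = -2*4² = -2*16 = -32)
Y(n) = -31*n (Y(n) = n - 32*n = -31*n)
w(k, j) = √(j² + k²)
651315/w(Y(-31), -966) = 651315/(√((-966)² + (-31*(-31))²)) = 651315/(√(933156 + 961²)) = 651315/(√(933156 + 923521)) = 651315/(√1856677) = 651315*(√1856677/1856677) = 651315*√1856677/1856677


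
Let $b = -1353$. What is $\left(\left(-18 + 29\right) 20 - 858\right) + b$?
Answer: $-1991$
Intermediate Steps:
$\left(\left(-18 + 29\right) 20 - 858\right) + b = \left(\left(-18 + 29\right) 20 - 858\right) - 1353 = \left(11 \cdot 20 - 858\right) - 1353 = \left(220 - 858\right) - 1353 = -638 - 1353 = -1991$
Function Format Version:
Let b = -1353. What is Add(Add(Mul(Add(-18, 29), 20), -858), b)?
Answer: -1991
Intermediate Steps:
Add(Add(Mul(Add(-18, 29), 20), -858), b) = Add(Add(Mul(Add(-18, 29), 20), -858), -1353) = Add(Add(Mul(11, 20), -858), -1353) = Add(Add(220, -858), -1353) = Add(-638, -1353) = -1991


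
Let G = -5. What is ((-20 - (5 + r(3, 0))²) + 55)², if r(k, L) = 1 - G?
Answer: 7396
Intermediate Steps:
r(k, L) = 6 (r(k, L) = 1 - 1*(-5) = 1 + 5 = 6)
((-20 - (5 + r(3, 0))²) + 55)² = ((-20 - (5 + 6)²) + 55)² = ((-20 - 1*11²) + 55)² = ((-20 - 1*121) + 55)² = ((-20 - 121) + 55)² = (-141 + 55)² = (-86)² = 7396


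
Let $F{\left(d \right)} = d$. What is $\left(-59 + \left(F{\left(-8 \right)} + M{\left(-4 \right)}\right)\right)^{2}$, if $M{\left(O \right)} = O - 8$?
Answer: $6241$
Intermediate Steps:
$M{\left(O \right)} = -8 + O$
$\left(-59 + \left(F{\left(-8 \right)} + M{\left(-4 \right)}\right)\right)^{2} = \left(-59 - 20\right)^{2} = \left(-79\right)^{2} = 6241$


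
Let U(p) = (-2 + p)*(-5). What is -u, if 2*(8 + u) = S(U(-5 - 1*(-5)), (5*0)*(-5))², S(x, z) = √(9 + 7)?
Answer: 0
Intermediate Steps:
U(p) = 10 - 5*p
S(x, z) = 4 (S(x, z) = √16 = 4)
u = 0 (u = -8 + (½)*4² = -8 + (½)*16 = -8 + 8 = 0)
-u = -1*0 = 0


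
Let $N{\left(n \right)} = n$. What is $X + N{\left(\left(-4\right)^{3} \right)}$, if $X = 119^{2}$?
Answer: $14097$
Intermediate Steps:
$X = 14161$
$X + N{\left(\left(-4\right)^{3} \right)} = 14161 + \left(-4\right)^{3} = 14161 - 64 = 14097$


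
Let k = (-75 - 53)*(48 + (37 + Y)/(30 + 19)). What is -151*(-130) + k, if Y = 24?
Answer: 653006/49 ≈ 13327.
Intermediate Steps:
k = -308864/49 (k = (-75 - 53)*(48 + (37 + 24)/(30 + 19)) = -128*(48 + 61/49) = -128*2413/49 = -308864/49 ≈ -6303.3)
-151*(-130) + k = -151*(-130) - 308864/49 = 19630 - 308864/49 = 653006/49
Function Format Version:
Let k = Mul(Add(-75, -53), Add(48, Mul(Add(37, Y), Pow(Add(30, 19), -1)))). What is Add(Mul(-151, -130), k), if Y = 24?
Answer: Rational(653006, 49) ≈ 13327.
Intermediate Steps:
k = Rational(-308864, 49) (k = Mul(Add(-75, -53), Add(48, Mul(Add(37, 24), Pow(Add(30, 19), -1)))) = Mul(-128, Add(48, Mul(61, Pow(49, -1)))) = Mul(-128, Add(48, Mul(61, Rational(1, 49)))) = Mul(-128, Add(48, Rational(61, 49))) = Mul(-128, Rational(2413, 49)) = Rational(-308864, 49) ≈ -6303.3)
Add(Mul(-151, -130), k) = Add(Mul(-151, -130), Rational(-308864, 49)) = Add(19630, Rational(-308864, 49)) = Rational(653006, 49)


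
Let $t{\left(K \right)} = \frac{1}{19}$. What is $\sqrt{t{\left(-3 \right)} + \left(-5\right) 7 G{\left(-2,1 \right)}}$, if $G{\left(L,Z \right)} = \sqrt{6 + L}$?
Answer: $\frac{i \sqrt{25251}}{19} \approx 8.3634 i$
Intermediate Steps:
$t{\left(K \right)} = \frac{1}{19}$
$\sqrt{t{\left(-3 \right)} + \left(-5\right) 7 G{\left(-2,1 \right)}} = \sqrt{\frac{1}{19} + \left(-5\right) 7 \sqrt{6 - 2}} = \sqrt{\frac{1}{19} - 35 \sqrt{4}} = \sqrt{\frac{1}{19} - 70} = \sqrt{- \frac{1329}{19}} = \frac{i \sqrt{25251}}{19}$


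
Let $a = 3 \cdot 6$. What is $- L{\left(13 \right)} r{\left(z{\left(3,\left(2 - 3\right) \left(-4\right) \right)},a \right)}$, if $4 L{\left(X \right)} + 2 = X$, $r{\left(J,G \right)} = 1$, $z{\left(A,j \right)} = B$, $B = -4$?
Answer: $- \frac{11}{4} \approx -2.75$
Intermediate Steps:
$a = 18$
$z{\left(A,j \right)} = -4$
$L{\left(X \right)} = - \frac{1}{2} + \frac{X}{4}$
$- L{\left(13 \right)} r{\left(z{\left(3,\left(2 - 3\right) \left(-4\right) \right)},a \right)} = - (- \frac{1}{2} + \frac{1}{4} \cdot 13) 1 = - (- \frac{1}{2} + \frac{13}{4}) 1 = \left(-1\right) \frac{11}{4} \cdot 1 = \left(- \frac{11}{4}\right) 1 = - \frac{11}{4}$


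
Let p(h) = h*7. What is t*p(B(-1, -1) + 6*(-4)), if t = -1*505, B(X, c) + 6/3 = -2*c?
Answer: 84840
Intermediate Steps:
B(X, c) = -2 - 2*c
p(h) = 7*h
t = -505
t*p(B(-1, -1) + 6*(-4)) = -3535*((-2 - 2*(-1)) + 6*(-4)) = -3535*((-2 + 2) - 24) = -3535*(0 - 24) = -3535*(-24) = -505*(-168) = 84840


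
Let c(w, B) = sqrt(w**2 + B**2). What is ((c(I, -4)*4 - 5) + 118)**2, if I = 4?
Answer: 13281 + 3616*sqrt(2) ≈ 18395.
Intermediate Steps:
c(w, B) = sqrt(B**2 + w**2)
((c(I, -4)*4 - 5) + 118)**2 = ((sqrt((-4)**2 + 4**2)*4 - 5) + 118)**2 = ((sqrt(16 + 16)*4 - 5) + 118)**2 = ((sqrt(32)*4 - 5) + 118)**2 = (((4*sqrt(2))*4 - 5) + 118)**2 = ((16*sqrt(2) - 5) + 118)**2 = ((-5 + 16*sqrt(2)) + 118)**2 = (113 + 16*sqrt(2))**2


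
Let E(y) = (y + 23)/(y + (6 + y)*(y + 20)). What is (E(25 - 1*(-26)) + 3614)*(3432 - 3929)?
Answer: -3680346131/2049 ≈ -1.7962e+6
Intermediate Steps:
E(y) = (23 + y)/(y + (6 + y)*(20 + y))
(E(25 - 1*(-26)) + 3614)*(3432 - 3929) = ((23 + (25 - 1*(-26)))/(120 + (25 - 1*(-26))**2 + 27*(25 - 1*(-26))) + 3614)*(3432 - 3929) = ((23 + (25 + 26))/(120 + (25 + 26)**2 + 27*(25 + 26)) + 3614)*(-497) = ((23 + 51)/(120 + 51**2 + 27*51) + 3614)*(-497) = (74/(120 + 2601 + 1377) + 3614)*(-497) = (74/4098 + 3614)*(-497) = ((1/4098)*74 + 3614)*(-497) = (37/2049 + 3614)*(-497) = (7405123/2049)*(-497) = -3680346131/2049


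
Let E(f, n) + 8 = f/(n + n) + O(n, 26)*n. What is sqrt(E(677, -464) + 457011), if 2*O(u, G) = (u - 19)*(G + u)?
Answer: I*sqrt(2617112648866)/232 ≈ 6973.1*I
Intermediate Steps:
O(u, G) = (-19 + u)*(G + u)/2 (O(u, G) = ((u - 19)*(G + u))/2 = ((-19 + u)*(G + u))/2 = (-19 + u)*(G + u)/2)
E(f, n) = -8 + n*(-247 + n**2/2 + 7*n/2) + f/(2*n) (E(f, n) = -8 + (f/(n + n) + (n**2/2 - 19/2*26 - 19*n/2 + (1/2)*26*n)*n) = -8 + (f/((2*n)) + (n**2/2 - 247 - 19*n/2 + 13*n)*n) = -8 + ((1/(2*n))*f + (-247 + n**2/2 + 7*n/2)*n) = -8 + (f/(2*n) + n*(-247 + n**2/2 + 7*n/2)) = -8 + (n*(-247 + n**2/2 + 7*n/2) + f/(2*n)) = -8 + n*(-247 + n**2/2 + 7*n/2) + f/(2*n))
sqrt(E(677, -464) + 457011) = sqrt((1/2)*(677 - 464*(-16 - 464*(-494 + (-464)**2 + 7*(-464))))/(-464) + 457011) = sqrt((1/2)*(-1/464)*(677 - 464*(-16 - 464*(-494 + 215296 - 3248))) + 457011) = sqrt((1/2)*(-1/464)*(677 - 464*(-16 - 464*211554)) + 457011) = sqrt((1/2)*(-1/464)*(677 - 464*(-16 - 98161056)) + 457011) = sqrt((1/2)*(-1/464)*(677 - 464*(-98161072)) + 457011) = sqrt((1/2)*(-1/464)*(677 + 45546737408) + 457011) = sqrt((1/2)*(-1/464)*45546738085 + 457011) = sqrt(-45546738085/928 + 457011) = sqrt(-45122631877/928) = I*sqrt(2617112648866)/232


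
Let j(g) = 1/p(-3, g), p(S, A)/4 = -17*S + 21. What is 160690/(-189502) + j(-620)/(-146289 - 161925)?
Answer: -7131874797791/8410632397632 ≈ -0.84796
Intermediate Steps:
p(S, A) = 84 - 68*S (p(S, A) = 4*(-17*S + 21) = 4*(21 - 17*S) = 84 - 68*S)
j(g) = 1/288 (j(g) = 1/(84 - 68*(-3)) = 1/(84 + 204) = 1/288)
160690/(-189502) + j(-620)/(-146289 - 161925) = 160690/(-189502) + 1/(288*(-146289 - 161925)) = 160690*(-1/189502) + (1/288)/(-308214) = -80345/94751 + (1/288)*(-1/308214) = -80345/94751 - 1/88765632 = -7131874797791/8410632397632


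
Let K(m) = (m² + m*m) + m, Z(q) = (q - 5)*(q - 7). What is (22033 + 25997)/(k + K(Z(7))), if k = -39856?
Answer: -24015/19928 ≈ -1.2051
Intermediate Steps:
Z(q) = (-7 + q)*(-5 + q) (Z(q) = (-5 + q)*(-7 + q) = (-7 + q)*(-5 + q))
K(m) = m + 2*m² (K(m) = (m² + m²) + m = 2*m² + m = m + 2*m²)
(22033 + 25997)/(k + K(Z(7))) = (22033 + 25997)/(-39856 + (35 + 7² - 12*7)*(1 + 2*(35 + 7² - 12*7))) = 48030/(-39856 + (35 + 49 - 84)*(1 + 2*(35 + 49 - 84))) = 48030/(-39856 + 0*(1 + 2*0)) = 48030/(-39856 + 0*(1 + 0)) = 48030/(-39856 + 0*1) = 48030/(-39856 + 0) = 48030/(-39856) = 48030*(-1/39856) = -24015/19928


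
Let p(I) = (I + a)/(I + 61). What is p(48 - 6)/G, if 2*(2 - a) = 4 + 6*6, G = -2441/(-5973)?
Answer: 143352/251423 ≈ 0.57016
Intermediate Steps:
G = 2441/5973 (G = -2441*(-1/5973) = 2441/5973 ≈ 0.40867)
a = -18 (a = 2 - (4 + 6*6)/2 = 2 - (4 + 36)/2 = 2 - ½*40 = 2 - 20 = -18)
p(I) = (-18 + I)/(61 + I) (p(I) = (I - 18)/(I + 61) = (-18 + I)/(61 + I))
p(48 - 6)/G = ((-18 + (48 - 6))/(61 + (48 - 6)))/(2441/5973) = ((-18 + 42)/(61 + 42))*(5973/2441) = (24/103)*(5973/2441) = 143352/251423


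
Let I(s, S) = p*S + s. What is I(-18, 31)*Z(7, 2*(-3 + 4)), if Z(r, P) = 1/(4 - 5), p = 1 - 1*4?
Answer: 111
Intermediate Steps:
p = -3 (p = 1 - 4 = -3)
Z(r, P) = -1 (Z(r, P) = 1/(-1) = -1)
I(s, S) = s - 3*S (I(s, S) = -3*S + s = s - 3*S)
I(-18, 31)*Z(7, 2*(-3 + 4)) = (-18 - 3*31)*(-1) = (-18 - 93)*(-1) = -111*(-1) = 111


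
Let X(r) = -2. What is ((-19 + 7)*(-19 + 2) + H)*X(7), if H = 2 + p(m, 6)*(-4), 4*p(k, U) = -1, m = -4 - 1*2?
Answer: -414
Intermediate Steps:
m = -6 (m = -4 - 2 = -6)
p(k, U) = -¼ (p(k, U) = (¼)*(-1) = -¼)
H = 3 (H = 2 - ¼*(-4) = 2 + 1 = 3)
((-19 + 7)*(-19 + 2) + H)*X(7) = ((-19 + 7)*(-19 + 2) + 3)*(-2) = (-12*(-17) + 3)*(-2) = (204 + 3)*(-2) = 207*(-2) = -414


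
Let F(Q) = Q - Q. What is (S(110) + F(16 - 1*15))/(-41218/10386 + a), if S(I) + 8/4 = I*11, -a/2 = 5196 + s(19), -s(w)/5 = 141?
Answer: -6273144/46664135 ≈ -0.13443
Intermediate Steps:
s(w) = -705 (s(w) = -5*141 = -705)
a = -8982 (a = -2*(5196 - 705) = -2*4491 = -8982)
F(Q) = 0
S(I) = -2 + 11*I (S(I) = -2 + I*11 = -2 + 11*I)
(S(110) + F(16 - 1*15))/(-41218/10386 + a) = ((-2 + 11*110) + 0)/(-41218/10386 - 8982) = ((-2 + 1210) + 0)/(-41218*1/10386 - 8982) = (1208 + 0)/(-20609/5193 - 8982) = 1208/(-46664135/5193) = 1208*(-5193/46664135) = -6273144/46664135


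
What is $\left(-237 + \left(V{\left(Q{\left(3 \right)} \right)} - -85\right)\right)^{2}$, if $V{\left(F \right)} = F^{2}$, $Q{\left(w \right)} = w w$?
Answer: $5041$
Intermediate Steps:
$Q{\left(w \right)} = w^{2}$
$\left(-237 + \left(V{\left(Q{\left(3 \right)} \right)} - -85\right)\right)^{2} = \left(-237 + \left(\left(3^{2}\right)^{2} - -85\right)\right)^{2} = \left(-237 + \left(9^{2} + 85\right)\right)^{2} = \left(-237 + \left(81 + 85\right)\right)^{2} = \left(-237 + 166\right)^{2} = \left(-71\right)^{2} = 5041$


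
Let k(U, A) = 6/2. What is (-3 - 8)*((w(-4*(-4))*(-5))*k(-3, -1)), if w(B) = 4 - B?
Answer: -1980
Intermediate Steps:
k(U, A) = 3 (k(U, A) = 6*(1/2) = 3)
(-3 - 8)*((w(-4*(-4))*(-5))*k(-3, -1)) = (-3 - 8)*(((4 - (-4)*(-4))*(-5))*3) = -11*(4 - 1*16)*(-5)*3 = -11*(4 - 16)*(-5)*3 = -11*(-12*(-5))*3 = -660*3 = -11*180 = -1980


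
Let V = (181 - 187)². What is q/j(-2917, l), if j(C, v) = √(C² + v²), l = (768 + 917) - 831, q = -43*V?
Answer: -1548*√9238205/9238205 ≈ -0.50930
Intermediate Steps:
V = 36 (V = (-6)² = 36)
q = -1548 (q = -43*36 = -1548)
l = 854 (l = 1685 - 831 = 854)
q/j(-2917, l) = -1548/√((-2917)² + 854²) = -1548/√(8508889 + 729316) = -1548*√9238205/9238205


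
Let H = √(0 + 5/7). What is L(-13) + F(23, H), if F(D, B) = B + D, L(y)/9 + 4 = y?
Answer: -130 + √35/7 ≈ -129.15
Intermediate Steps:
L(y) = -36 + 9*y
H = √35/7 (H = √(0 + 5*(⅐)) = √(0 + 5/7) = √(5/7) = √35/7 ≈ 0.84515)
L(-13) + F(23, H) = (-36 + 9*(-13)) + (√35/7 + 23) = (-36 - 117) + (23 + √35/7) = -153 + (23 + √35/7) = -130 + √35/7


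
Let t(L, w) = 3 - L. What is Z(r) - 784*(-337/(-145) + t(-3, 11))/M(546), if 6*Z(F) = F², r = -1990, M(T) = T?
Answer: 1244108886/1885 ≈ 6.6001e+5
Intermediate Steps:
Z(F) = F²/6
Z(r) - 784*(-337/(-145) + t(-3, 11))/M(546) = (⅙)*(-1990)² - 784*(-337/(-145) + (3 - 1*(-3)))/546 = (⅙)*3960100 - 784*(-337*(-1/145) + (3 + 3))/546 = 1980050/3 - 784*(337/145 + 6)/546 = 1980050/3 - 784*(1207/145)/546 = 1980050/3 - 946288/(145*546) = 1980050/3 - 1*67592/5655 = 1980050/3 - 67592/5655 = 1244108886/1885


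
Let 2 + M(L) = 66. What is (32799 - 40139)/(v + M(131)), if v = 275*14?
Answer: -3670/1957 ≈ -1.8753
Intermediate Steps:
v = 3850
M(L) = 64 (M(L) = -2 + 66 = 64)
(32799 - 40139)/(v + M(131)) = (32799 - 40139)/(3850 + 64) = -7340/3914 = -7340*1/3914 = -3670/1957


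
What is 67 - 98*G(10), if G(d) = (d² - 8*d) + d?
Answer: -2873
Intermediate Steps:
G(d) = d² - 7*d
67 - 98*G(10) = 67 - 980*(-7 + 10) = 67 - 980*3 = 67 - 98*30 = 67 - 2940 = -2873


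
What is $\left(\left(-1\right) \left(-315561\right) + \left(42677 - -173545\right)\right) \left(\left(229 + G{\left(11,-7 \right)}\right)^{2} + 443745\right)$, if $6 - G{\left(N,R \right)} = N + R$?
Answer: $264352519998$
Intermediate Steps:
$G{\left(N,R \right)} = 6 - N - R$ ($G{\left(N,R \right)} = 6 - \left(N + R\right) = 6 - N - R$)
$\left(\left(-1\right) \left(-315561\right) + \left(42677 - -173545\right)\right) \left(\left(229 + G{\left(11,-7 \right)}\right)^{2} + 443745\right) = \left(\left(-1\right) \left(-315561\right) + \left(42677 - -173545\right)\right) \left(\left(229 - -2\right)^{2} + 443745\right) = \left(315561 + \left(42677 + 173545\right)\right) \left(\left(229 + \left(6 - 11 + 7\right)\right)^{2} + 443745\right) = \left(315561 + 216222\right) \left(\left(229 + 2\right)^{2} + 443745\right) = 531783 \left(231^{2} + 443745\right) = 531783 \left(53361 + 443745\right) = 531783 \cdot 497106 = 264352519998$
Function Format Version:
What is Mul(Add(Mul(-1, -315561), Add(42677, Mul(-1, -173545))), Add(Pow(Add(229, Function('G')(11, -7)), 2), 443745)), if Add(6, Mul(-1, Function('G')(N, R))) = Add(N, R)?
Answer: 264352519998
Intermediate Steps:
Function('G')(N, R) = Add(6, Mul(-1, N), Mul(-1, R)) (Function('G')(N, R) = Add(6, Mul(-1, Add(N, R))) = Add(6, Add(Mul(-1, N), Mul(-1, R))) = Add(6, Mul(-1, N), Mul(-1, R)))
Mul(Add(Mul(-1, -315561), Add(42677, Mul(-1, -173545))), Add(Pow(Add(229, Function('G')(11, -7)), 2), 443745)) = Mul(Add(Mul(-1, -315561), Add(42677, Mul(-1, -173545))), Add(Pow(Add(229, Add(6, Mul(-1, 11), Mul(-1, -7))), 2), 443745)) = Mul(Add(315561, Add(42677, 173545)), Add(Pow(Add(229, Add(6, -11, 7)), 2), 443745)) = Mul(Add(315561, 216222), Add(Pow(Add(229, 2), 2), 443745)) = Mul(531783, Add(Pow(231, 2), 443745)) = Mul(531783, Add(53361, 443745)) = Mul(531783, 497106) = 264352519998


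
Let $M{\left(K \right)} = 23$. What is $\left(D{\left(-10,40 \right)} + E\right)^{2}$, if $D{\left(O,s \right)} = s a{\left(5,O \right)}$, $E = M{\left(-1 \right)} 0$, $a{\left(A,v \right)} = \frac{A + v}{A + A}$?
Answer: $400$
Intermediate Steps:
$a{\left(A,v \right)} = \frac{A + v}{2 A}$
$E = 0$ ($E = 23 \cdot 0 = 0$)
$D{\left(O,s \right)} = s \left(\frac{1}{2} + \frac{O}{10}\right)$ ($D{\left(O,s \right)} = s \frac{5 + O}{2 \cdot 5} = s \frac{1}{2} \cdot \frac{1}{5} \left(5 + O\right) = s \left(\frac{1}{2} + \frac{O}{10}\right)$)
$\left(D{\left(-10,40 \right)} + E\right)^{2} = \left(\frac{1}{10} \cdot 40 \left(5 - 10\right) + 0\right)^{2} = \left(\frac{1}{10} \cdot 40 \left(-5\right) + 0\right)^{2} = \left(-20 + 0\right)^{2} = \left(-20\right)^{2} = 400$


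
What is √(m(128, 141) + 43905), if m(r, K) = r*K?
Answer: √61953 ≈ 248.90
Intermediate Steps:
m(r, K) = K*r
√(m(128, 141) + 43905) = √(141*128 + 43905) = √(18048 + 43905) = √61953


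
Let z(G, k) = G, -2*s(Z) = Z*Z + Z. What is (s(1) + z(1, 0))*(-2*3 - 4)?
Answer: 0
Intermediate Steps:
s(Z) = -Z/2 - Z²/2 (s(Z) = -(Z*Z + Z)/2 = -(Z² + Z)/2 = -(Z + Z²)/2 = -Z/2 - Z²/2)
(s(1) + z(1, 0))*(-2*3 - 4) = (-½*1*(1 + 1) + 1)*(-2*3 - 4) = (-½*1*2 + 1)*(-6 - 4) = (-1 + 1)*(-10) = 0*(-10) = 0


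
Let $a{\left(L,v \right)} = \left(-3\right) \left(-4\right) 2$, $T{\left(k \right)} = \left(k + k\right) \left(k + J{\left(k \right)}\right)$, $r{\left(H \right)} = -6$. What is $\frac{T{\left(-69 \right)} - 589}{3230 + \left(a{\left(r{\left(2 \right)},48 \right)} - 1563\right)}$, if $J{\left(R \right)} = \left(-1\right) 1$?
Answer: $\frac{9071}{1691} \approx 5.3643$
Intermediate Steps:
$J{\left(R \right)} = -1$
$T{\left(k \right)} = 2 k \left(-1 + k\right)$ ($T{\left(k \right)} = \left(k + k\right) \left(k - 1\right) = 2 k \left(-1 + k\right)$)
$a{\left(L,v \right)} = 24$ ($a{\left(L,v \right)} = 12 \cdot 2 = 24$)
$\frac{T{\left(-69 \right)} - 589}{3230 + \left(a{\left(r{\left(2 \right)},48 \right)} - 1563\right)} = \frac{2 \left(-69\right) \left(-1 - 69\right) - 589}{3230 + \left(24 - 1563\right)} = \frac{2 \left(-69\right) \left(-70\right) - 589}{3230 - 1539} = \frac{9660 - 589}{1691} = 9071 \cdot \frac{1}{1691} = \frac{9071}{1691}$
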